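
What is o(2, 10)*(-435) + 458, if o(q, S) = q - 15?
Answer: 6113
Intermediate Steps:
o(q, S) = -15 + q
o(2, 10)*(-435) + 458 = (-15 + 2)*(-435) + 458 = -13*(-435) + 458 = 5655 + 458 = 6113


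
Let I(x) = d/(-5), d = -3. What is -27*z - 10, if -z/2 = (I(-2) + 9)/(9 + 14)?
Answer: 1442/115 ≈ 12.539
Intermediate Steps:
I(x) = 3/5 (I(x) = -3/(-5) = -3*(-1/5) = 3/5)
z = -96/115 (z = -2*(3/5 + 9)/(9 + 14) = -96/(5*23) = -2*48/115 = -96/115 ≈ -0.83478)
-27*z - 10 = -27*(-96/115) - 10 = 2592/115 - 10 = 1442/115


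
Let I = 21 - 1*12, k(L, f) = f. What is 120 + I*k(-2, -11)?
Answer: 21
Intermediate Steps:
I = 9 (I = 21 - 12 = 9)
120 + I*k(-2, -11) = 120 + 9*(-11) = 120 - 99 = 21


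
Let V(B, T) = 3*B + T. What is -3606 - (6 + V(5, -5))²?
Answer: -3862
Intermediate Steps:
V(B, T) = T + 3*B
-3606 - (6 + V(5, -5))² = -3606 - (6 + (-5 + 3*5))² = -3606 - (6 + (-5 + 15))² = -3606 - (6 + 10)² = -3606 - 1*16² = -3606 - 1*256 = -3606 - 256 = -3862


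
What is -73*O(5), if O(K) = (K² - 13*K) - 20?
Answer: 4380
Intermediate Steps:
O(K) = -20 + K² - 13*K
-73*O(5) = -73*(-20 + 5² - 13*5) = -73*(-20 + 25 - 65) = -73*(-60) = 4380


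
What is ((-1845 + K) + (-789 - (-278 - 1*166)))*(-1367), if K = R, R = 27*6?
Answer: 2772276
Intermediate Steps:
R = 162
K = 162
((-1845 + K) + (-789 - (-278 - 1*166)))*(-1367) = ((-1845 + 162) + (-789 - (-278 - 1*166)))*(-1367) = (-1683 + (-789 - (-278 - 166)))*(-1367) = (-1683 + (-789 - 1*(-444)))*(-1367) = (-1683 + (-789 + 444))*(-1367) = (-1683 - 345)*(-1367) = -2028*(-1367) = 2772276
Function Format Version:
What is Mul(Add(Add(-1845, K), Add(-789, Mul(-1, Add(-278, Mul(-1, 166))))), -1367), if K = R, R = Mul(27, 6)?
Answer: 2772276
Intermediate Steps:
R = 162
K = 162
Mul(Add(Add(-1845, K), Add(-789, Mul(-1, Add(-278, Mul(-1, 166))))), -1367) = Mul(Add(Add(-1845, 162), Add(-789, Mul(-1, Add(-278, Mul(-1, 166))))), -1367) = Mul(Add(-1683, Add(-789, Mul(-1, Add(-278, -166)))), -1367) = Mul(Add(-1683, Add(-789, Mul(-1, -444))), -1367) = Mul(Add(-1683, Add(-789, 444)), -1367) = Mul(Add(-1683, -345), -1367) = Mul(-2028, -1367) = 2772276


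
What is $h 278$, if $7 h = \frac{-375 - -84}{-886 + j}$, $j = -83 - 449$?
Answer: $\frac{40449}{4963} \approx 8.1501$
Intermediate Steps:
$j = -532$
$h = \frac{291}{9926}$ ($h = \frac{\left(-375 - -84\right) \frac{1}{-886 - 532}}{7} = \frac{\left(-375 + \left(100 - 16\right)\right) \frac{1}{-1418}}{7} = \frac{\left(-375 + 84\right) \left(- \frac{1}{1418}\right)}{7} = \frac{\left(-291\right) \left(- \frac{1}{1418}\right)}{7} = \frac{1}{7} \cdot \frac{291}{1418} = \frac{291}{9926} \approx 0.029317$)
$h 278 = \frac{291}{9926} \cdot 278 = \frac{40449}{4963}$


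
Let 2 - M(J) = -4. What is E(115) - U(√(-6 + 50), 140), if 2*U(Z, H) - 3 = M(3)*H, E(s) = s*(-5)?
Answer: -1993/2 ≈ -996.50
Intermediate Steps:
E(s) = -5*s
M(J) = 6 (M(J) = 2 - 1*(-4) = 2 + 4 = 6)
U(Z, H) = 3/2 + 3*H (U(Z, H) = 3/2 + (6*H)/2 = 3/2 + 3*H)
E(115) - U(√(-6 + 50), 140) = -5*115 - (3/2 + 3*140) = -575 - (3/2 + 420) = -575 - 1*843/2 = -575 - 843/2 = -1993/2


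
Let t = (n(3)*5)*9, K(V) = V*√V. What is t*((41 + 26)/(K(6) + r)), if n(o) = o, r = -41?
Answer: -74169/293 - 10854*√6/293 ≈ -343.88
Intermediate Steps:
K(V) = V^(3/2)
t = 135 (t = (3*5)*9 = 15*9 = 135)
t*((41 + 26)/(K(6) + r)) = 135*((41 + 26)/(6^(3/2) - 41)) = 135*(67/(6*√6 - 41)) = 135*(67/(-41 + 6*√6)) = 9045/(-41 + 6*√6)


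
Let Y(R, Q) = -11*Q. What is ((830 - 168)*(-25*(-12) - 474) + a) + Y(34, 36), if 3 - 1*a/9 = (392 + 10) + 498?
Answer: -123657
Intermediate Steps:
a = -8073 (a = 27 - 9*((392 + 10) + 498) = 27 - 9*(402 + 498) = 27 - 9*900 = 27 - 8100 = -8073)
((830 - 168)*(-25*(-12) - 474) + a) + Y(34, 36) = ((830 - 168)*(-25*(-12) - 474) - 8073) - 11*36 = (662*(300 - 474) - 8073) - 396 = (662*(-174) - 8073) - 396 = (-115188 - 8073) - 396 = -123261 - 396 = -123657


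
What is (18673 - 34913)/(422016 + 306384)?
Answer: -203/9105 ≈ -0.022295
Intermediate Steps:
(18673 - 34913)/(422016 + 306384) = -16240/728400 = -16240*1/728400 = -203/9105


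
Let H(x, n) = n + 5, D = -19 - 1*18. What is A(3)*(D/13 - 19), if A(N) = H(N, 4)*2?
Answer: -5112/13 ≈ -393.23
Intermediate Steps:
D = -37 (D = -19 - 18 = -37)
H(x, n) = 5 + n
A(N) = 18 (A(N) = (5 + 4)*2 = 9*2 = 18)
A(3)*(D/13 - 19) = 18*(-37/13 - 19) = 18*(-284/13) = -5112/13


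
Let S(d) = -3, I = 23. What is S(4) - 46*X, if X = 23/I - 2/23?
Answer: -45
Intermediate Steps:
X = 21/23 (X = 23/23 - 2/23 = 23*(1/23) - 2*1/23 = 1 - 2/23 = 21/23 ≈ 0.91304)
S(4) - 46*X = -3 - 46*21/23 = -3 - 42 = -45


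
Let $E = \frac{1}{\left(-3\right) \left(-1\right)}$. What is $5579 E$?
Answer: $\frac{5579}{3} \approx 1859.7$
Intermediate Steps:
$E = \frac{1}{3} \approx 0.33333$
$5579 E = 5579 \cdot \frac{1}{3} = \frac{5579}{3}$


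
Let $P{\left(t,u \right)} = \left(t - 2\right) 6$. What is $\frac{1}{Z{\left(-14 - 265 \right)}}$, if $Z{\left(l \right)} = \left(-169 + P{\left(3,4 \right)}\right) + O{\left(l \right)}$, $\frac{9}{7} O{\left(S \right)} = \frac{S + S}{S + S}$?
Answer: $- \frac{9}{1460} \approx -0.0061644$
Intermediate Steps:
$P{\left(t,u \right)} = -12 + 6 t$ ($P{\left(t,u \right)} = \left(-2 + t\right) 6 = -12 + 6 t$)
$O{\left(S \right)} = \frac{7}{9}$ ($O{\left(S \right)} = \frac{7 \frac{S + S}{S + S}}{9} = \frac{7 \frac{2 S}{2 S}}{9} = \frac{7 \cdot 2 S \frac{1}{2 S}}{9} = \frac{7}{9} \cdot 1 = \frac{7}{9}$)
$Z{\left(l \right)} = - \frac{1460}{9}$ ($Z{\left(l \right)} = \left(-169 + \left(-12 + 6 \cdot 3\right)\right) + \frac{7}{9} = \left(-169 + \left(-12 + 18\right)\right) + \frac{7}{9} = \left(-169 + 6\right) + \frac{7}{9} = -163 + \frac{7}{9} = - \frac{1460}{9}$)
$\frac{1}{Z{\left(-14 - 265 \right)}} = \frac{1}{- \frac{1460}{9}} = - \frac{9}{1460}$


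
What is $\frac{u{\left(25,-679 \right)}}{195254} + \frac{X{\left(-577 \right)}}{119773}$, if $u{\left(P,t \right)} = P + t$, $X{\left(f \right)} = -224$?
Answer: $- \frac{61034219}{11693078671} \approx -0.0052197$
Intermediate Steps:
$\frac{u{\left(25,-679 \right)}}{195254} + \frac{X{\left(-577 \right)}}{119773} = \frac{25 - 679}{195254} - \frac{224}{119773} = \left(-654\right) \frac{1}{195254} - \frac{224}{119773} = - \frac{327}{97627} - \frac{224}{119773} = - \frac{61034219}{11693078671}$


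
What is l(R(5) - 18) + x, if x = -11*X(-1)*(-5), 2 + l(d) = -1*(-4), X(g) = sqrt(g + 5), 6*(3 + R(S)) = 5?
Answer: 112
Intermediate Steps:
R(S) = -13/6 (R(S) = -3 + (1/6)*5 = -3 + 5/6 = -13/6)
X(g) = sqrt(5 + g)
l(d) = 2 (l(d) = -2 - 1*(-4) = -2 + 4 = 2)
x = 110 (x = -11*sqrt(5 - 1)*(-5) = -11*sqrt(4)*(-5) = -11*2*(-5) = -22*(-5) = 110)
l(R(5) - 18) + x = 2 + 110 = 112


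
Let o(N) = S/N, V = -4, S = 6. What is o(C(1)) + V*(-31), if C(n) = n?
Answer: 130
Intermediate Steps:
o(N) = 6/N
o(C(1)) + V*(-31) = 6/1 - 4*(-31) = 6*1 + 124 = 6 + 124 = 130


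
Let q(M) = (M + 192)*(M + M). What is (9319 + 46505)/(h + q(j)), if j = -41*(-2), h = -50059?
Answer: -55824/5123 ≈ -10.897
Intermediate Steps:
j = 82
q(M) = 2*M*(192 + M) (q(M) = (192 + M)*(2*M) = 2*M*(192 + M))
(9319 + 46505)/(h + q(j)) = (9319 + 46505)/(-50059 + 2*82*(192 + 82)) = 55824/(-50059 + 2*82*274) = 55824/(-50059 + 44936) = 55824/(-5123) = 55824*(-1/5123) = -55824/5123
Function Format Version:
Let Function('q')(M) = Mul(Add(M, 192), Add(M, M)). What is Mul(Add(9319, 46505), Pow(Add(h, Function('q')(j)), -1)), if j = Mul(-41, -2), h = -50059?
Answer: Rational(-55824, 5123) ≈ -10.897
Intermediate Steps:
j = 82
Function('q')(M) = Mul(2, M, Add(192, M)) (Function('q')(M) = Mul(Add(192, M), Mul(2, M)) = Mul(2, M, Add(192, M)))
Mul(Add(9319, 46505), Pow(Add(h, Function('q')(j)), -1)) = Mul(Add(9319, 46505), Pow(Add(-50059, Mul(2, 82, Add(192, 82))), -1)) = Mul(55824, Pow(Add(-50059, Mul(2, 82, 274)), -1)) = Mul(55824, Pow(Add(-50059, 44936), -1)) = Mul(55824, Pow(-5123, -1)) = Mul(55824, Rational(-1, 5123)) = Rational(-55824, 5123)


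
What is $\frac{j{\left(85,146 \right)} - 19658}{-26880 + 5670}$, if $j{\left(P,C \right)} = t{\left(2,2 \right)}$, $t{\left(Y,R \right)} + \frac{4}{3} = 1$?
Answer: $\frac{1685}{1818} \approx 0.92684$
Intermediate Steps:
$t{\left(Y,R \right)} = - \frac{1}{3}$ ($t{\left(Y,R \right)} = - \frac{4}{3} + 1 = - \frac{1}{3}$)
$j{\left(P,C \right)} = - \frac{1}{3}$
$\frac{j{\left(85,146 \right)} - 19658}{-26880 + 5670} = \frac{- \frac{1}{3} - 19658}{-26880 + 5670} = - \frac{58975}{3 \left(-21210\right)} = \left(- \frac{58975}{3}\right) \left(- \frac{1}{21210}\right) = \frac{1685}{1818}$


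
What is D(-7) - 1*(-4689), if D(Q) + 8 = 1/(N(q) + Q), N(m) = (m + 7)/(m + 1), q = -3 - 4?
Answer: 32766/7 ≈ 4680.9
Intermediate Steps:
q = -7
N(m) = (7 + m)/(1 + m)
D(Q) = -8 + 1/Q (D(Q) = -8 + 1/((7 - 7)/(1 - 7) + Q) = -8 + 1/(0/(-6) + Q) = -8 + 1/(-1/6*0 + Q) = -8 + 1/(0 + Q) = -8 + 1/Q)
D(-7) - 1*(-4689) = (-8 + 1/(-7)) - 1*(-4689) = (-8 - 1/7) + 4689 = -57/7 + 4689 = 32766/7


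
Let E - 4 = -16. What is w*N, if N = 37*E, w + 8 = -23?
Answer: 13764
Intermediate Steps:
w = -31 (w = -8 - 23 = -31)
E = -12 (E = 4 - 16 = -12)
N = -444 (N = 37*(-12) = -444)
w*N = -31*(-444) = 13764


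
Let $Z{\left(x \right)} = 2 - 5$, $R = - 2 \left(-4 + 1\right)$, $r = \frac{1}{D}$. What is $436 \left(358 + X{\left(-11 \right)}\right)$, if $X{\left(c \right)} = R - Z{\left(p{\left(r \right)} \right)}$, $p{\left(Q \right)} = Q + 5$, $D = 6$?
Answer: $160012$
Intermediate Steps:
$r = \frac{1}{6} \approx 0.16667$
$p{\left(Q \right)} = 5 + Q$
$R = 6$ ($R = \left(-2\right) \left(-3\right) = 6$)
$Z{\left(x \right)} = -3$
$X{\left(c \right)} = 9$ ($X{\left(c \right)} = 6 - -3 = 6 + 3 = 9$)
$436 \left(358 + X{\left(-11 \right)}\right) = 436 \left(358 + 9\right) = 436 \cdot 367 = 160012$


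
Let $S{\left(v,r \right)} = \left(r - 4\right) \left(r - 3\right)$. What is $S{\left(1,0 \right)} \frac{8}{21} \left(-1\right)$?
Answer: $- \frac{32}{7} \approx -4.5714$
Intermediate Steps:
$S{\left(v,r \right)} = \left(-4 + r\right) \left(-3 + r\right)$
$S{\left(1,0 \right)} \frac{8}{21} \left(-1\right) = \left(12 + 0^{2} - 0\right) \frac{8}{21} \left(-1\right) = \left(12 + 0 + 0\right) 8 \cdot \frac{1}{21} \left(-1\right) = 12 \cdot \frac{8}{21} \left(-1\right) = \frac{32}{7} \left(-1\right) = - \frac{32}{7}$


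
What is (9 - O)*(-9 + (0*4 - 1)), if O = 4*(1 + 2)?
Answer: 30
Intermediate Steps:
O = 12 (O = 4*3 = 12)
(9 - O)*(-9 + (0*4 - 1)) = (9 - 1*12)*(-9 + (0*4 - 1)) = (9 - 12)*(-9 + (0 - 1)) = -3*(-9 - 1) = -3*(-10) = 30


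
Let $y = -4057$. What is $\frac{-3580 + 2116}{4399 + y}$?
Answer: $- \frac{244}{57} \approx -4.2807$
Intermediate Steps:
$\frac{-3580 + 2116}{4399 + y} = \frac{-3580 + 2116}{4399 - 4057} = - \frac{1464}{342} = \left(-1464\right) \frac{1}{342} = - \frac{244}{57}$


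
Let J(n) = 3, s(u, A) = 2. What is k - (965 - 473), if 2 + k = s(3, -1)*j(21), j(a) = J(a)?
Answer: -488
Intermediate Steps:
j(a) = 3
k = 4 (k = -2 + 2*3 = -2 + 6 = 4)
k - (965 - 473) = 4 - (965 - 473) = 4 - 1*492 = 4 - 492 = -488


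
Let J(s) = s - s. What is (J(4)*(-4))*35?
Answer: 0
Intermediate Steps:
J(s) = 0
(J(4)*(-4))*35 = (0*(-4))*35 = 0*35 = 0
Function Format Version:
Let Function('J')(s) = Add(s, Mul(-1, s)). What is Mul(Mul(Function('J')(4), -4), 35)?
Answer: 0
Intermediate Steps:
Function('J')(s) = 0
Mul(Mul(Function('J')(4), -4), 35) = Mul(Mul(0, -4), 35) = Mul(0, 35) = 0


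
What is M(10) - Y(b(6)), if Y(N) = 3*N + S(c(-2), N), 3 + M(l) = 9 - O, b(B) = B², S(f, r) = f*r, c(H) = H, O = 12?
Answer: -42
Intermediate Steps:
M(l) = -6 (M(l) = -3 + (9 - 1*12) = -3 + (9 - 12) = -3 - 3 = -6)
Y(N) = N (Y(N) = 3*N - 2*N = N)
M(10) - Y(b(6)) = -6 - 1*6² = -6 - 1*36 = -6 - 36 = -42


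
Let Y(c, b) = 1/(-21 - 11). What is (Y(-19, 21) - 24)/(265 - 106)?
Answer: -769/5088 ≈ -0.15114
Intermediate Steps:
Y(c, b) = -1/32 (Y(c, b) = 1/(-32) = -1/32)
(Y(-19, 21) - 24)/(265 - 106) = (-1/32 - 24)/(265 - 106) = -769/32/159 = -769/32*1/159 = -769/5088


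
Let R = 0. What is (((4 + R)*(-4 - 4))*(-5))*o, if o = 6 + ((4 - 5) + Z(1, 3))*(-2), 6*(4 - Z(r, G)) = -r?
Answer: -160/3 ≈ -53.333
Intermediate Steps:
Z(r, G) = 4 + r/6 (Z(r, G) = 4 - (-1)*r/6 = 4 + r/6)
o = -1/3 (o = 6 + ((4 - 5) + (4 + (1/6)*1))*(-2) = 6 + (-1 + (4 + 1/6))*(-2) = 6 + (-1 + 25/6)*(-2) = 6 + (19/6)*(-2) = 6 - 19/3 = -1/3 ≈ -0.33333)
(((4 + R)*(-4 - 4))*(-5))*o = (((4 + 0)*(-4 - 4))*(-5))*(-1/3) = ((4*(-8))*(-5))*(-1/3) = -32*(-5)*(-1/3) = 160*(-1/3) = -160/3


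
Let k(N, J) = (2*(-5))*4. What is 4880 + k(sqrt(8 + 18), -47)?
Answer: 4840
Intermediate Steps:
k(N, J) = -40 (k(N, J) = -10*4 = -40)
4880 + k(sqrt(8 + 18), -47) = 4880 - 40 = 4840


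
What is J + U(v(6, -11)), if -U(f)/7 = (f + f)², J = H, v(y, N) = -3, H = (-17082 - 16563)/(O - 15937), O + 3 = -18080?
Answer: -569293/2268 ≈ -251.01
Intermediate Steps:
O = -18083 (O = -3 - 18080 = -18083)
H = 2243/2268 (H = (-17082 - 16563)/(-18083 - 15937) = -33645/(-34020) = -33645*(-1/34020) = 2243/2268 ≈ 0.98898)
J = 2243/2268 ≈ 0.98898
U(f) = -28*f² (U(f) = -7*(f + f)² = -7*4*f² = -28*f²)
J + U(v(6, -11)) = 2243/2268 - 28*(-3)² = 2243/2268 - 28*9 = 2243/2268 - 252 = -569293/2268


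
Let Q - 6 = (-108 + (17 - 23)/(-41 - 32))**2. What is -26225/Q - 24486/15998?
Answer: -1878111793469/496696769142 ≈ -3.7812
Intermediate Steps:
Q = 62094858/5329 (Q = 6 + (-108 + (17 - 23)/(-41 - 32))**2 = 6 + (-108 - 6/(-73))**2 = 6 + (-108 - 6*(-1/73))**2 = 6 + (-108 + 6/73)**2 = 6 + (-7878/73)**2 = 6 + 62062884/5329 = 62094858/5329 ≈ 11652.)
-26225/Q - 24486/15998 = -26225/62094858/5329 - 24486/15998 = -26225*5329/62094858 - 24486*1/15998 = -139753025/62094858 - 12243/7999 = -1878111793469/496696769142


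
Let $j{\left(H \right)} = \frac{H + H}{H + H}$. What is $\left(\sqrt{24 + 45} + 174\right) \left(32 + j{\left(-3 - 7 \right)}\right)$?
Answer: $5742 + 33 \sqrt{69} \approx 6016.1$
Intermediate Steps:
$j{\left(H \right)} = 1$ ($j{\left(H \right)} = \frac{2 H}{2 H} = 2 H \frac{1}{2 H} = 1$)
$\left(\sqrt{24 + 45} + 174\right) \left(32 + j{\left(-3 - 7 \right)}\right) = \left(\sqrt{24 + 45} + 174\right) \left(32 + 1\right) = \left(\sqrt{69} + 174\right) 33 = \left(174 + \sqrt{69}\right) 33 = 5742 + 33 \sqrt{69}$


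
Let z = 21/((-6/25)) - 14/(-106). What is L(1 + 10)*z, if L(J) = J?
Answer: -101871/106 ≈ -961.05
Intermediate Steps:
z = -9261/106 (z = 21/((-6*1/25)) - 14*(-1/106) = 21/(-6/25) + 7/53 = 21*(-25/6) + 7/53 = -175/2 + 7/53 = -9261/106 ≈ -87.368)
L(1 + 10)*z = (1 + 10)*(-9261/106) = 11*(-9261/106) = -101871/106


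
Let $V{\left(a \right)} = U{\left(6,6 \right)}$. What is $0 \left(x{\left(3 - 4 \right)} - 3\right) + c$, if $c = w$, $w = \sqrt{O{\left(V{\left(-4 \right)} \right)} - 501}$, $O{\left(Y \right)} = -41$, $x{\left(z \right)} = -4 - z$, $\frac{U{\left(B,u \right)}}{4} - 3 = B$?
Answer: $i \sqrt{542} \approx 23.281 i$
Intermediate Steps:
$U{\left(B,u \right)} = 12 + 4 B$
$V{\left(a \right)} = 36$ ($V{\left(a \right)} = 12 + 4 \cdot 6 = 12 + 24 = 36$)
$w = i \sqrt{542}$ ($w = \sqrt{-41 - 501} = \sqrt{-542} = i \sqrt{542} \approx 23.281 i$)
$c = i \sqrt{542} \approx 23.281 i$
$0 \left(x{\left(3 - 4 \right)} - 3\right) + c = 0 \left(\left(-4 - \left(3 - 4\right)\right) - 3\right) + i \sqrt{542} = 0 \left(\left(-4 - -1\right) - 3\right) + i \sqrt{542} = 0 \left(\left(-4 + 1\right) - 3\right) + i \sqrt{542} = 0 \left(-3 - 3\right) + i \sqrt{542} = 0 \left(-6\right) + i \sqrt{542} = 0 + i \sqrt{542} = i \sqrt{542}$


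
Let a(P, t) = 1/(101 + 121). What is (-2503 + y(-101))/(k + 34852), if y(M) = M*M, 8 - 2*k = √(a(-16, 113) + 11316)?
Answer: 238269481344/1078864861415 + 15396*√557697966/1078864861415 ≈ 0.22119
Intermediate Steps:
a(P, t) = 1/222
k = 4 - √557697966/444 (k = 4 - √(1/222 + 11316)/2 = 4 - √557697966/444 ≈ -49.188)
y(M) = M²
(-2503 + y(-101))/(k + 34852) = (-2503 + (-101)²)/((4 - √557697966/444) + 34852) = (-2503 + 10201)/(34856 - √557697966/444) = 7698/(34856 - √557697966/444)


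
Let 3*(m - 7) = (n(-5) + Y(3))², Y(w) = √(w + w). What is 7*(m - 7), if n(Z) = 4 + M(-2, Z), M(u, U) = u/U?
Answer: 4438/75 + 308*√6/15 ≈ 109.47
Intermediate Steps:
n(Z) = 4 - 2/Z
Y(w) = √2*√w (Y(w) = √(2*w) = √2*√w)
m = 7 + (22/5 + √6)²/3 (m = 7 + ((4 - 2/(-5)) + √2*√3)²/3 = 7 + ((4 - 2*(-⅕)) + √6)²/3 = 7 + ((4 + ⅖) + √6)²/3 = 7 + (22/5 + √6)²/3 ≈ 22.638)
7*(m - 7) = 7*((1159/75 + 44*√6/15) - 7) = 7*(634/75 + 44*√6/15) = 4438/75 + 308*√6/15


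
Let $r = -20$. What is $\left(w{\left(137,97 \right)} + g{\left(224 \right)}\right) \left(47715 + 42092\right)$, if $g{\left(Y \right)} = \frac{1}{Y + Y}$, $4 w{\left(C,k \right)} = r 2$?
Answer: $- \frac{402245553}{448} \approx -8.9787 \cdot 10^{5}$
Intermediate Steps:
$w{\left(C,k \right)} = -10$ ($w{\left(C,k \right)} = \frac{\left(-20\right) 2}{4} = \frac{1}{4} \left(-40\right) = -10$)
$g{\left(Y \right)} = \frac{1}{2 Y}$
$\left(w{\left(137,97 \right)} + g{\left(224 \right)}\right) \left(47715 + 42092\right) = \left(-10 + \frac{1}{2 \cdot 224}\right) \left(47715 + 42092\right) = \left(-10 + \frac{1}{2} \cdot \frac{1}{224}\right) 89807 = \left(-10 + \frac{1}{448}\right) 89807 = \left(- \frac{4479}{448}\right) 89807 = - \frac{402245553}{448}$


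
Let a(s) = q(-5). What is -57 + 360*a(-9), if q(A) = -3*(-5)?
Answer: 5343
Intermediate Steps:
q(A) = 15
a(s) = 15
-57 + 360*a(-9) = -57 + 360*15 = -57 + 5400 = 5343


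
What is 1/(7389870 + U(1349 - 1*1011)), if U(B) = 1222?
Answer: 1/7391092 ≈ 1.3530e-7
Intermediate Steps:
1/(7389870 + U(1349 - 1*1011)) = 1/(7389870 + 1222) = 1/7391092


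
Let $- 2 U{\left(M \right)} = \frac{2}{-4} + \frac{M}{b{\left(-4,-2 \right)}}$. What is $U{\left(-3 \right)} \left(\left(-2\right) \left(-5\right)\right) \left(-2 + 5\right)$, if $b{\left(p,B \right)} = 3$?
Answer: $\frac{45}{2} \approx 22.5$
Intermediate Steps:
$U{\left(M \right)} = \frac{1}{4} - \frac{M}{6}$ ($U{\left(M \right)} = - \frac{\frac{2}{-4} + \frac{M}{3}}{2} = - \frac{2 \left(- \frac{1}{4}\right) + M \frac{1}{3}}{2} = - \frac{- \frac{1}{2} + \frac{M}{3}}{2} = \frac{1}{4} - \frac{M}{6}$)
$U{\left(-3 \right)} \left(\left(-2\right) \left(-5\right)\right) \left(-2 + 5\right) = \left(\frac{1}{4} - - \frac{1}{2}\right) \left(\left(-2\right) \left(-5\right)\right) \left(-2 + 5\right) = \left(\frac{1}{4} + \frac{1}{2}\right) 10 \cdot 3 = \frac{3}{4} \cdot 10 \cdot 3 = \frac{15}{2} \cdot 3 = \frac{45}{2}$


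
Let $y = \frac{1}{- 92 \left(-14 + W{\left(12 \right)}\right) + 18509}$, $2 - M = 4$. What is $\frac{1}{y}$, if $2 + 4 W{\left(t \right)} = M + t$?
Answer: $19613$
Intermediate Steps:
$M = -2$ ($M = 2 - 4 = -2$)
$W{\left(t \right)} = -1 + \frac{t}{4}$ ($W{\left(t \right)} = - \frac{1}{2} + \frac{-2 + t}{4} = - \frac{1}{2} + \left(- \frac{1}{2} + \frac{t}{4}\right) = -1 + \frac{t}{4}$)
$y = \frac{1}{19613}$ ($y = \frac{1}{- 92 \left(-14 + \left(-1 + \frac{1}{4} \cdot 12\right)\right) + 18509} = \frac{1}{- 92 \left(-14 + \left(-1 + 3\right)\right) + 18509} = \frac{1}{- 92 \left(-14 + 2\right) + 18509} = \frac{1}{\left(-92\right) \left(-12\right) + 18509} = \frac{1}{1104 + 18509} = \frac{1}{19613} \approx 5.0987 \cdot 10^{-5}$)
$\frac{1}{y} = \frac{1}{\frac{1}{19613}} = 19613$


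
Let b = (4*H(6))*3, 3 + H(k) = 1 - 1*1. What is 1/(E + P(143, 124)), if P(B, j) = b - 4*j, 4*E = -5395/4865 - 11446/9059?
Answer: -35257628/18777969715 ≈ -0.0018776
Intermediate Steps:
H(k) = -3 (H(k) = -3 + (1 - 1*1) = -3 + (1 - 1) = -3 + 0 = -3)
E = -20911619/35257628 (E = (-5395/4865 - 11446/9059)/4 = (-5395*1/4865 - 11446*1/9059)/4 = (-1079/973 - 11446/9059)/4 = (¼)*(-20911619/8814407) = -20911619/35257628 ≈ -0.59311)
b = -36 (b = (4*(-3))*3 = -12*3 = -36)
P(B, j) = -36 - 4*j
1/(E + P(143, 124)) = 1/(-20911619/35257628 + (-36 - 4*124)) = 1/(-20911619/35257628 + (-36 - 496)) = 1/(-20911619/35257628 - 532) = 1/(-18777969715/35257628) = -35257628/18777969715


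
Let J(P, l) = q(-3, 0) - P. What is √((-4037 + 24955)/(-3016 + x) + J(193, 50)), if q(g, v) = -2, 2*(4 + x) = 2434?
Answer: I*√671622909/1803 ≈ 14.374*I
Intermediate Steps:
x = 1213 (x = -4 + (½)*2434 = -4 + 1217 = 1213)
J(P, l) = -2 - P
√((-4037 + 24955)/(-3016 + x) + J(193, 50)) = √((-4037 + 24955)/(-3016 + 1213) + (-2 - 1*193)) = √(20918/(-1803) + (-2 - 193)) = √(20918*(-1/1803) - 195) = √(-20918/1803 - 195) = √(-372503/1803) = I*√671622909/1803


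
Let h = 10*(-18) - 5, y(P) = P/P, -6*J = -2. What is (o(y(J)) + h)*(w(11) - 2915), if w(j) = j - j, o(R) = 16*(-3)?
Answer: 679195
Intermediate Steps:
J = ⅓ (J = -⅙*(-2) = ⅓ ≈ 0.33333)
y(P) = 1
o(R) = -48
h = -185 (h = -180 - 5 = -185)
w(j) = 0
(o(y(J)) + h)*(w(11) - 2915) = (-48 - 185)*(0 - 2915) = -233*(-2915) = 679195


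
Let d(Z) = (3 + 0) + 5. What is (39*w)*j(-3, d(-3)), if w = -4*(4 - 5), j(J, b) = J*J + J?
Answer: 936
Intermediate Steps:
d(Z) = 8 (d(Z) = 3 + 5 = 8)
j(J, b) = J + J**2 (j(J, b) = J**2 + J = J + J**2)
w = 4 (w = -4*(-1) = 4)
(39*w)*j(-3, d(-3)) = (39*4)*(-3*(1 - 3)) = 156*(-3*(-2)) = 156*6 = 936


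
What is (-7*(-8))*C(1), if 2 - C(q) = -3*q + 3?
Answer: 112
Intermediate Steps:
C(q) = -1 + 3*q (C(q) = 2 - (-3*q + 3) = 2 - (3 - 3*q) = 2 + (-3 + 3*q) = -1 + 3*q)
(-7*(-8))*C(1) = (-7*(-8))*(-1 + 3*1) = 56*(-1 + 3) = 56*2 = 112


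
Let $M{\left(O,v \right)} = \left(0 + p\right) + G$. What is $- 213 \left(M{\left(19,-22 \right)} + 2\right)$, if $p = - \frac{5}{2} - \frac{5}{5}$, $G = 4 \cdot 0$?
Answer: $\frac{639}{2} \approx 319.5$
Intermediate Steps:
$G = 0$
$p = - \frac{7}{2}$ ($p = \left(-5\right) \frac{1}{2} - 1 = - \frac{5}{2} - 1 = - \frac{7}{2} \approx -3.5$)
$M{\left(O,v \right)} = - \frac{7}{2}$ ($M{\left(O,v \right)} = \left(0 - \frac{7}{2}\right) + 0 = - \frac{7}{2} + 0 = - \frac{7}{2}$)
$- 213 \left(M{\left(19,-22 \right)} + 2\right) = - 213 \left(- \frac{7}{2} + 2\right) = \left(-213\right) \left(- \frac{3}{2}\right) = \frac{639}{2}$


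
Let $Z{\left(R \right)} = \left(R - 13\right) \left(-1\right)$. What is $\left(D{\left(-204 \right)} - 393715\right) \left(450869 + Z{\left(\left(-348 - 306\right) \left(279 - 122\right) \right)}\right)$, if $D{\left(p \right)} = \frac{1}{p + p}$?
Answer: $- \frac{3705062904865}{17} \approx -2.1794 \cdot 10^{11}$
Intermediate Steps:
$D{\left(p \right)} = \frac{1}{2 p}$
$Z{\left(R \right)} = 13 - R$ ($Z{\left(R \right)} = \left(-13 + R\right) \left(-1\right) = 13 - R$)
$\left(D{\left(-204 \right)} - 393715\right) \left(450869 + Z{\left(\left(-348 - 306\right) \left(279 - 122\right) \right)}\right) = \left(\frac{1}{2 \left(-204\right)} - 393715\right) \left(450869 - \left(-13 + \left(-348 - 306\right) \left(279 - 122\right)\right)\right) = \left(\frac{1}{2} \left(- \frac{1}{204}\right) - 393715\right) \left(450869 - \left(-13 - 102678\right)\right) = \left(- \frac{1}{408} - 393715\right) \left(450869 + \left(13 - -102678\right)\right) = - \frac{160635721 \left(450869 + \left(13 + 102678\right)\right)}{408} = - \frac{160635721 \left(450869 + 102691\right)}{408} = \left(- \frac{160635721}{408}\right) 553560 = - \frac{3705062904865}{17}$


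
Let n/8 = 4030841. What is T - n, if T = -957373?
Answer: -33204101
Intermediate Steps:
n = 32246728 (n = 8*4030841 = 32246728)
T - n = -957373 - 1*32246728 = -957373 - 32246728 = -33204101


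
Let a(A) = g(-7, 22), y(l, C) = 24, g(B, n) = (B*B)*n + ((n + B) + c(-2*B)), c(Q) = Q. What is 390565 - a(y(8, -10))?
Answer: 389458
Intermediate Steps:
g(B, n) = n - B + n*B² (g(B, n) = (B*B)*n + ((n + B) - 2*B) = B²*n + ((B + n) - 2*B) = n*B² + (n - B) = n - B + n*B²)
a(A) = 1107 (a(A) = 22 - 1*(-7) + 22*(-7)² = 22 + 7 + 22*49 = 22 + 7 + 1078 = 1107)
390565 - a(y(8, -10)) = 390565 - 1*1107 = 390565 - 1107 = 389458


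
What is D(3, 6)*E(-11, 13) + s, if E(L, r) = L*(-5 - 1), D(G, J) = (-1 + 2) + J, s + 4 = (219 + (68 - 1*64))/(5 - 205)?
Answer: 91377/200 ≈ 456.88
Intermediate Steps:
s = -1023/200 (s = -4 + (219 + (68 - 1*64))/(5 - 205) = -4 + (219 + (68 - 64))/(-200) = -4 + (219 + 4)*(-1/200) = -4 + 223*(-1/200) = -4 - 223/200 = -1023/200 ≈ -5.1150)
D(G, J) = 1 + J
E(L, r) = -6*L (E(L, r) = L*(-6) = -6*L)
D(3, 6)*E(-11, 13) + s = (1 + 6)*(-6*(-11)) - 1023/200 = 7*66 - 1023/200 = 462 - 1023/200 = 91377/200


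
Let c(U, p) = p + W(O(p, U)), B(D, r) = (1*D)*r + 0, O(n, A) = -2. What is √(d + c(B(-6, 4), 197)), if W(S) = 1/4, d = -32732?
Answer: I*√130139/2 ≈ 180.37*I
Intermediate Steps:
W(S) = ¼
B(D, r) = D*r (B(D, r) = D*r + 0 = D*r)
c(U, p) = ¼ + p (c(U, p) = p + ¼ = ¼ + p)
√(d + c(B(-6, 4), 197)) = √(-32732 + (¼ + 197)) = √(-32732 + 789/4) = √(-130139/4) = I*√130139/2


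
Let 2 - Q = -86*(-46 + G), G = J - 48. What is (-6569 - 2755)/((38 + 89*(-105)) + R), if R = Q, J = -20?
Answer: 9324/19109 ≈ 0.48794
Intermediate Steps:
G = -68 (G = -20 - 48 = -68)
Q = -9802 (Q = 2 - (-86)*(-46 - 68) = 2 - (-86)*(-114) = 2 - 1*9804 = 2 - 9804 = -9802)
R = -9802
(-6569 - 2755)/((38 + 89*(-105)) + R) = (-6569 - 2755)/((38 + 89*(-105)) - 9802) = -9324/((38 - 9345) - 9802) = -9324/(-9307 - 9802) = -9324/(-19109) = -9324*(-1/19109) = 9324/19109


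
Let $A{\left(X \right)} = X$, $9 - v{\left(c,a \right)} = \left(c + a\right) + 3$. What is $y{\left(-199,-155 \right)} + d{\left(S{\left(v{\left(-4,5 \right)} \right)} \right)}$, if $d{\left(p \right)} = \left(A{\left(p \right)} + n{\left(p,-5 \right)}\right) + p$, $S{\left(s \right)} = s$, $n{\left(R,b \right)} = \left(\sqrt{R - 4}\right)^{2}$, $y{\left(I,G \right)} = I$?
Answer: $-188$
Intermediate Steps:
$v{\left(c,a \right)} = 6 - a - c$ ($v{\left(c,a \right)} = 9 - \left(\left(c + a\right) + 3\right) = 9 - \left(\left(a + c\right) + 3\right) = 9 - \left(3 + a + c\right) = 6 - a - c$)
$n{\left(R,b \right)} = -4 + R$ ($n{\left(R,b \right)} = \left(\sqrt{-4 + R}\right)^{2} = -4 + R$)
$d{\left(p \right)} = -4 + 3 p$ ($d{\left(p \right)} = \left(p + \left(-4 + p\right)\right) + p = \left(-4 + 2 p\right) + p = -4 + 3 p$)
$y{\left(-199,-155 \right)} + d{\left(S{\left(v{\left(-4,5 \right)} \right)} \right)} = -199 - \left(4 - 3 \left(6 - 5 - -4\right)\right) = -199 - \left(4 - 3 \left(6 - 5 + 4\right)\right) = -199 + \left(-4 + 3 \cdot 5\right) = -199 + \left(-4 + 15\right) = -199 + 11 = -188$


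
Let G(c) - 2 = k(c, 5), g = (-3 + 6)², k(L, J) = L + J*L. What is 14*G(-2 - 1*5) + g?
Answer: -551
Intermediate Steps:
g = 9 (g = 3² = 9)
G(c) = 2 + 6*c (G(c) = 2 + c*(1 + 5) = 2 + c*6 = 2 + 6*c)
14*G(-2 - 1*5) + g = 14*(2 + 6*(-2 - 1*5)) + 9 = 14*(2 + 6*(-2 - 5)) + 9 = 14*(2 + 6*(-7)) + 9 = 14*(2 - 42) + 9 = 14*(-40) + 9 = -560 + 9 = -551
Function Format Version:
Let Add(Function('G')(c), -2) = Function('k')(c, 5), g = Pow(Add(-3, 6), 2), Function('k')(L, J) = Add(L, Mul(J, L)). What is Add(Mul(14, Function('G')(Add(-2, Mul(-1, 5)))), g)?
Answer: -551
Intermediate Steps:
g = 9 (g = Pow(3, 2) = 9)
Function('G')(c) = Add(2, Mul(6, c)) (Function('G')(c) = Add(2, Mul(c, Add(1, 5))) = Add(2, Mul(c, 6)) = Add(2, Mul(6, c)))
Add(Mul(14, Function('G')(Add(-2, Mul(-1, 5)))), g) = Add(Mul(14, Add(2, Mul(6, Add(-2, Mul(-1, 5))))), 9) = Add(Mul(14, Add(2, Mul(6, Add(-2, -5)))), 9) = Add(Mul(14, Add(2, Mul(6, -7))), 9) = Add(Mul(14, Add(2, -42)), 9) = Add(Mul(14, -40), 9) = Add(-560, 9) = -551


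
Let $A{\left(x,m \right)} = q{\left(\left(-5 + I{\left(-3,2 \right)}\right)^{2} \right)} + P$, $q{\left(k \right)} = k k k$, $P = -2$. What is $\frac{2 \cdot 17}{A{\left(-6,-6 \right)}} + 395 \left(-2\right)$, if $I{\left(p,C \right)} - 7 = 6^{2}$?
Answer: $- \frac{1189319870873}{1505468191} \approx -790.0$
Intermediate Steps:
$I{\left(p,C \right)} = 43$ ($I{\left(p,C \right)} = 7 + 6^{2} = 7 + 36 = 43$)
$q{\left(k \right)} = k^{3}$ ($q{\left(k \right)} = k^{2} k = k^{3}$)
$A{\left(x,m \right)} = 3010936382$ ($A{\left(x,m \right)} = \left(\left(-5 + 43\right)^{2}\right)^{3} - 2 = \left(38^{2}\right)^{3} - 2 = 1444^{3} - 2 = 3010936384 - 2 = 3010936382$)
$\frac{2 \cdot 17}{A{\left(-6,-6 \right)}} + 395 \left(-2\right) = \frac{2 \cdot 17}{3010936382} + 395 \left(-2\right) = 34 \cdot \frac{1}{3010936382} - 790 = \frac{17}{1505468191} - 790 = - \frac{1189319870873}{1505468191}$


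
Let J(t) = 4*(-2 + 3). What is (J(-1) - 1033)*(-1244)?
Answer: 1280076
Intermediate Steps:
J(t) = 4 (J(t) = 4*1 = 4)
(J(-1) - 1033)*(-1244) = (4 - 1033)*(-1244) = -1029*(-1244) = 1280076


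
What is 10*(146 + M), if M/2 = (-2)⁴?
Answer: 1780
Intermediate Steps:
M = 32 (M = 2*(-2)⁴ = 2*16 = 32)
10*(146 + M) = 10*(146 + 32) = 10*178 = 1780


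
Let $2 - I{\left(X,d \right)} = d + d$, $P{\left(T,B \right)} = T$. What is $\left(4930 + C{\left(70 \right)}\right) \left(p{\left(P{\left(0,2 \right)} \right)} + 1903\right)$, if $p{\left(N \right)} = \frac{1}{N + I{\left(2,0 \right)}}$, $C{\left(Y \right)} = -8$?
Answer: $9369027$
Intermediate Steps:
$I{\left(X,d \right)} = 2 - 2 d$ ($I{\left(X,d \right)} = 2 - \left(d + d\right) = 2 - 2 d$)
$p{\left(N \right)} = \frac{1}{2 + N}$ ($p{\left(N \right)} = \frac{1}{N + \left(2 - 0\right)} = \frac{1}{N + \left(2 + 0\right)} = \frac{1}{N + 2} = \frac{1}{2 + N}$)
$\left(4930 + C{\left(70 \right)}\right) \left(p{\left(P{\left(0,2 \right)} \right)} + 1903\right) = \left(4930 - 8\right) \left(\frac{1}{2 + 0} + 1903\right) = 4922 \left(\frac{1}{2} + 1903\right) = 4922 \cdot \frac{3807}{2} = 9369027$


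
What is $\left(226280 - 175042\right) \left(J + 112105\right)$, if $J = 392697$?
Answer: $25865044876$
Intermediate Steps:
$\left(226280 - 175042\right) \left(J + 112105\right) = \left(226280 - 175042\right) \left(392697 + 112105\right) = 51238 \cdot 504802 = 25865044876$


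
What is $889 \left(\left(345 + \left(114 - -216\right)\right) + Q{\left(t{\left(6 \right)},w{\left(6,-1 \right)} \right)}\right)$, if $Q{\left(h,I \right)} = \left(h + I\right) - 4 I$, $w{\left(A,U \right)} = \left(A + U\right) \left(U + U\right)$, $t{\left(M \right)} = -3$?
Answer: $624078$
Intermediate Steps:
$w{\left(A,U \right)} = 2 U \left(A + U\right)$ ($w{\left(A,U \right)} = \left(A + U\right) 2 U = 2 U \left(A + U\right)$)
$Q{\left(h,I \right)} = h - 3 I$ ($Q{\left(h,I \right)} = \left(I + h\right) - 4 I = h - 3 I$)
$889 \left(\left(345 + \left(114 - -216\right)\right) + Q{\left(t{\left(6 \right)},w{\left(6,-1 \right)} \right)}\right) = 889 \left(\left(345 + \left(114 - -216\right)\right) - \left(3 + 3 \cdot 2 \left(-1\right) \left(6 - 1\right)\right)\right) = 889 \left(\left(345 + \left(114 + 216\right)\right) - \left(3 + 3 \cdot 2 \left(-1\right) 5\right)\right) = 889 \left(\left(345 + 330\right) - -27\right) = 889 \left(675 + \left(-3 + 30\right)\right) = 889 \left(675 + 27\right) = 889 \cdot 702 = 624078$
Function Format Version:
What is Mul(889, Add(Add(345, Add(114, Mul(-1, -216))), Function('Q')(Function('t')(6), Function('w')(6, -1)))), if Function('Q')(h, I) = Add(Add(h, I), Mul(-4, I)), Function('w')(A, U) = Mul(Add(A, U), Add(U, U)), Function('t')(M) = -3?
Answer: 624078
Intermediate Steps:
Function('w')(A, U) = Mul(2, U, Add(A, U)) (Function('w')(A, U) = Mul(Add(A, U), Mul(2, U)) = Mul(2, U, Add(A, U)))
Function('Q')(h, I) = Add(h, Mul(-3, I)) (Function('Q')(h, I) = Add(Add(I, h), Mul(-4, I)) = Add(h, Mul(-3, I)))
Mul(889, Add(Add(345, Add(114, Mul(-1, -216))), Function('Q')(Function('t')(6), Function('w')(6, -1)))) = Mul(889, Add(Add(345, Add(114, Mul(-1, -216))), Add(-3, Mul(-3, Mul(2, -1, Add(6, -1)))))) = Mul(889, Add(Add(345, Add(114, 216)), Add(-3, Mul(-3, Mul(2, -1, 5))))) = Mul(889, Add(Add(345, 330), Add(-3, Mul(-3, -10)))) = Mul(889, Add(675, Add(-3, 30))) = Mul(889, Add(675, 27)) = Mul(889, 702) = 624078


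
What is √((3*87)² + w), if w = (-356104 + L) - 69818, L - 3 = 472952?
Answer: √115154 ≈ 339.34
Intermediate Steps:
L = 472955 (L = 3 + 472952 = 472955)
w = 47033 (w = (-356104 + 472955) - 69818 = 116851 - 69818 = 47033)
√((3*87)² + w) = √((3*87)² + 47033) = √(261² + 47033) = √(68121 + 47033) = √115154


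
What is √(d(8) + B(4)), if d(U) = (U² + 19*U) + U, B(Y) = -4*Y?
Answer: 4*√13 ≈ 14.422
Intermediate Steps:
d(U) = U² + 20*U
√(d(8) + B(4)) = √(8*(20 + 8) - 4*4) = √(8*28 - 16) = √(224 - 16) = √208 = 4*√13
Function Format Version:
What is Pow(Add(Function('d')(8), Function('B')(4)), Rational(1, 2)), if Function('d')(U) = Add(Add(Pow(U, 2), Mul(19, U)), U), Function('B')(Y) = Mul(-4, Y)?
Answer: Mul(4, Pow(13, Rational(1, 2))) ≈ 14.422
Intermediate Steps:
Function('d')(U) = Add(Pow(U, 2), Mul(20, U))
Pow(Add(Function('d')(8), Function('B')(4)), Rational(1, 2)) = Pow(Add(Mul(8, Add(20, 8)), Mul(-4, 4)), Rational(1, 2)) = Pow(Add(Mul(8, 28), -16), Rational(1, 2)) = Pow(Add(224, -16), Rational(1, 2)) = Pow(208, Rational(1, 2)) = Mul(4, Pow(13, Rational(1, 2)))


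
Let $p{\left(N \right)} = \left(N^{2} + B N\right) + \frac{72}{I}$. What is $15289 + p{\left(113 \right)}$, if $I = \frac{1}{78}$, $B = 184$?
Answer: $54466$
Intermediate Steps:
$I = \frac{1}{78} \approx 0.012821$
$p{\left(N \right)} = 5616 + N^{2} + 184 N$ ($p{\left(N \right)} = \left(N^{2} + 184 N\right) + 72 \frac{1}{\frac{1}{78}} = \left(N^{2} + 184 N\right) + 72 \cdot 78 = \left(N^{2} + 184 N\right) + 5616 = 5616 + N^{2} + 184 N$)
$15289 + p{\left(113 \right)} = 15289 + \left(5616 + 113 \left(184 + 113\right)\right) = 15289 + \left(5616 + 113 \cdot 297\right) = 15289 + \left(5616 + 33561\right) = 15289 + 39177 = 54466$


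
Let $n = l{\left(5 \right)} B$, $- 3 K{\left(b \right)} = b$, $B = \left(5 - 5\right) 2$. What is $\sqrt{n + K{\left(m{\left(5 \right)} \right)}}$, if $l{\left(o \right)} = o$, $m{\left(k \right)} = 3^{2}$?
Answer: $i \sqrt{3} \approx 1.732 i$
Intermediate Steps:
$m{\left(k \right)} = 9$
$B = 0$ ($B = 0 \cdot 2 = 0$)
$K{\left(b \right)} = - \frac{b}{3}$
$n = 0$ ($n = 5 \cdot 0 = 0$)
$\sqrt{n + K{\left(m{\left(5 \right)} \right)}} = \sqrt{0 - 3} = \sqrt{-3} = i \sqrt{3}$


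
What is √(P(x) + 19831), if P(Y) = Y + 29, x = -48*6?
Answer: 2*√4893 ≈ 139.90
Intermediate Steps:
x = -288
P(Y) = 29 + Y
√(P(x) + 19831) = √((29 - 288) + 19831) = √(-259 + 19831) = √19572 = 2*√4893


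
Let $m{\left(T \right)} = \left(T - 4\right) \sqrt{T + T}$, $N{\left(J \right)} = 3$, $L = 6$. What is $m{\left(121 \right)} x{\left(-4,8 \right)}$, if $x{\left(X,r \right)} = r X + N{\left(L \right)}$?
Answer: $- 37323 \sqrt{2} \approx -52783.0$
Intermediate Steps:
$x{\left(X,r \right)} = 3 + X r$ ($x{\left(X,r \right)} = r X + 3 = X r + 3 = 3 + X r$)
$m{\left(T \right)} = \sqrt{2} \sqrt{T} \left(-4 + T\right)$ ($m{\left(T \right)} = \left(-4 + T\right) \sqrt{2 T} = \left(-4 + T\right) \sqrt{2} \sqrt{T} = \sqrt{2} \sqrt{T} \left(-4 + T\right)$)
$m{\left(121 \right)} x{\left(-4,8 \right)} = \sqrt{2} \sqrt{121} \left(-4 + 121\right) \left(3 - 32\right) = \sqrt{2} \cdot 11 \cdot 117 \left(3 - 32\right) = 1287 \sqrt{2} \left(-29\right) = - 37323 \sqrt{2}$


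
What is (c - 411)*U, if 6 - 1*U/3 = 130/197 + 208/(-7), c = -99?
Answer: -73960200/1379 ≈ -53633.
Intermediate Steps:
U = 145020/1379 (U = 18 - 3*(130/197 + 208/(-7)) = 18 - 3*(130*(1/197) + 208*(-⅐)) = 18 - 3*(130/197 - 208/7) = 18 - 3*(-40066/1379) = 18 + 120198/1379 = 145020/1379 ≈ 105.16)
(c - 411)*U = (-99 - 411)*(145020/1379) = -510*145020/1379 = -73960200/1379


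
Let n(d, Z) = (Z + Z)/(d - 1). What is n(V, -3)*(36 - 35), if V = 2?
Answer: -6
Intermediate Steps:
n(d, Z) = 2*Z/(-1 + d) (n(d, Z) = (2*Z)/(-1 + d) = 2*Z/(-1 + d))
n(V, -3)*(36 - 35) = (2*(-3)/(-1 + 2))*(36 - 35) = (2*(-3)/1)*1 = (2*(-3)*1)*1 = -6*1 = -6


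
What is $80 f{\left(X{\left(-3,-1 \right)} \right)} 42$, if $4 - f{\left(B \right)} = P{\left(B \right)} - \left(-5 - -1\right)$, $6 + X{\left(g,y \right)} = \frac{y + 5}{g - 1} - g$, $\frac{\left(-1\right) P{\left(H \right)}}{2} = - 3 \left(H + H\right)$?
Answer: $161280$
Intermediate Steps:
$P{\left(H \right)} = 12 H$ ($P{\left(H \right)} = - 2 \left(- 3 \left(H + H\right)\right) = - 2 \left(- 3 \cdot 2 H\right) = - 2 \left(- 6 H\right) = 12 H$)
$X{\left(g,y \right)} = -6 - g + \frac{5 + y}{-1 + g}$ ($X{\left(g,y \right)} = -6 - \left(g - \frac{y + 5}{g - 1}\right) = -6 - \left(g - \frac{5 + y}{-1 + g}\right) = -6 - g + \frac{5 + y}{-1 + g}$)
$f{\left(B \right)} = - 12 B$ ($f{\left(B \right)} = 4 - \left(12 B - \left(-5 - -1\right)\right) = 4 - \left(12 B - \left(-5 + 1\right)\right) = 4 - \left(12 B - -4\right) = 4 - \left(12 B + 4\right) = 4 - \left(4 + 12 B\right) = - 12 B$)
$80 f{\left(X{\left(-3,-1 \right)} \right)} 42 = 80 \left(- 12 \frac{11 - 1 - \left(-3\right)^{2} - -15}{-1 - 3}\right) 42 = 80 \left(- 12 \frac{11 - 1 - 9 + 15}{-4}\right) 42 = 80 \left(- 12 \left(- \frac{11 - 1 - 9 + 15}{4}\right)\right) 42 = 80 \left(- 12 \left(\left(- \frac{1}{4}\right) 16\right)\right) 42 = 80 \left(\left(-12\right) \left(-4\right)\right) 42 = 80 \cdot 48 \cdot 42 = 3840 \cdot 42 = 161280$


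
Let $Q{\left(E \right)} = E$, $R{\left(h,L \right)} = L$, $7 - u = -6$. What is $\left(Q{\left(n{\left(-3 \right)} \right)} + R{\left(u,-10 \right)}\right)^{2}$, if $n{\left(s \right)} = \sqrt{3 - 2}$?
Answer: $81$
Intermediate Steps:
$u = 13$ ($u = 7 - -6 = 7 + 6 = 13$)
$n{\left(s \right)} = 1$ ($n{\left(s \right)} = \sqrt{1} = 1$)
$\left(Q{\left(n{\left(-3 \right)} \right)} + R{\left(u,-10 \right)}\right)^{2} = \left(1 - 10\right)^{2} = \left(-9\right)^{2} = 81$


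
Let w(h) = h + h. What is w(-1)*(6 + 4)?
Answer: -20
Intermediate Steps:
w(h) = 2*h
w(-1)*(6 + 4) = (2*(-1))*(6 + 4) = -2*10 = -20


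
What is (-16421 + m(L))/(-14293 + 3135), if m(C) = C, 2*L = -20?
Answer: 16431/11158 ≈ 1.4726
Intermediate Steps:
L = -10 (L = (½)*(-20) = -10)
(-16421 + m(L))/(-14293 + 3135) = (-16421 - 10)/(-14293 + 3135) = -16431/(-11158) = -16431*(-1/11158) = 16431/11158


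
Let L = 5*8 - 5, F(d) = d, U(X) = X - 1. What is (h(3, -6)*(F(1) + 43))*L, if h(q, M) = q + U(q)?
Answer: 7700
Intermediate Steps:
U(X) = -1 + X
h(q, M) = -1 + 2*q (h(q, M) = q + (-1 + q) = -1 + 2*q)
L = 35 (L = 40 - 5 = 35)
(h(3, -6)*(F(1) + 43))*L = ((-1 + 2*3)*(1 + 43))*35 = ((-1 + 6)*44)*35 = (5*44)*35 = 220*35 = 7700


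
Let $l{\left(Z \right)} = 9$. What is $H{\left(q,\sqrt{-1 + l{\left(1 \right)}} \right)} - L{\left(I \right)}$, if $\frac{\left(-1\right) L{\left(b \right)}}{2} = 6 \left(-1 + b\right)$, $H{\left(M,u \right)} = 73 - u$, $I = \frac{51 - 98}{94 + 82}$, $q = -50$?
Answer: $\frac{2543}{44} - 2 \sqrt{2} \approx 54.967$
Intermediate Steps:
$I = - \frac{47}{176} \approx -0.26705$
$L{\left(b \right)} = 12 - 12 b$ ($L{\left(b \right)} = - 2 \cdot 6 \left(-1 + b\right) = - 2 \left(-6 + 6 b\right) = 12 - 12 b$)
$H{\left(q,\sqrt{-1 + l{\left(1 \right)}} \right)} - L{\left(I \right)} = \left(73 - \sqrt{-1 + 9}\right) - \left(12 - - \frac{141}{44}\right) = \left(73 - \sqrt{8}\right) - \left(12 + \frac{141}{44}\right) = \left(73 - 2 \sqrt{2}\right) - \frac{669}{44} = \frac{2543}{44} - 2 \sqrt{2}$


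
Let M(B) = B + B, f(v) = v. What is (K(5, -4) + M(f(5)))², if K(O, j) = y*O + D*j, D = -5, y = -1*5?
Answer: 25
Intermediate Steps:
M(B) = 2*B
y = -5
K(O, j) = -5*O - 5*j
(K(5, -4) + M(f(5)))² = ((-5*5 - 5*(-4)) + 2*5)² = ((-25 + 20) + 10)² = (-5 + 10)² = 5² = 25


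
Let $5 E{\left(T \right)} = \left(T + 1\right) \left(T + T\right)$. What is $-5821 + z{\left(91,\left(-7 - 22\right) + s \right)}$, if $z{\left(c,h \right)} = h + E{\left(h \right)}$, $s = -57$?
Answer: $-2983$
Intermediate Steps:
$E{\left(T \right)} = \frac{2 T \left(1 + T\right)}{5}$ ($E{\left(T \right)} = \frac{\left(T + 1\right) \left(T + T\right)}{5} = \frac{\left(1 + T\right) 2 T}{5} = \frac{2 T \left(1 + T\right)}{5}$)
$z{\left(c,h \right)} = h + \frac{2 h \left(1 + h\right)}{5}$
$-5821 + z{\left(91,\left(-7 - 22\right) + s \right)} = -5821 + \frac{\left(\left(-7 - 22\right) - 57\right) \left(7 + 2 \left(\left(-7 - 22\right) - 57\right)\right)}{5} = -5821 + \frac{\left(-29 - 57\right) \left(7 + 2 \left(-29 - 57\right)\right)}{5} = -5821 + \frac{1}{5} \left(-86\right) \left(7 + 2 \left(-86\right)\right) = -5821 + \frac{1}{5} \left(-86\right) \left(7 - 172\right) = -5821 + \frac{1}{5} \left(-86\right) \left(-165\right) = -5821 + 2838 = -2983$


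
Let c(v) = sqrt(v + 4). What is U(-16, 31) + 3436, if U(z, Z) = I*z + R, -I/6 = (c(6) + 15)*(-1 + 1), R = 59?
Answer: 3495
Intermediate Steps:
c(v) = sqrt(4 + v)
I = 0 (I = -6*(sqrt(4 + 6) + 15)*(-1 + 1) = -6*(sqrt(10) + 15)*0 = -6*(15 + sqrt(10))*0 = -6*0 = 0)
U(z, Z) = 59 (U(z, Z) = 0*z + 59 = 0 + 59 = 59)
U(-16, 31) + 3436 = 59 + 3436 = 3495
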